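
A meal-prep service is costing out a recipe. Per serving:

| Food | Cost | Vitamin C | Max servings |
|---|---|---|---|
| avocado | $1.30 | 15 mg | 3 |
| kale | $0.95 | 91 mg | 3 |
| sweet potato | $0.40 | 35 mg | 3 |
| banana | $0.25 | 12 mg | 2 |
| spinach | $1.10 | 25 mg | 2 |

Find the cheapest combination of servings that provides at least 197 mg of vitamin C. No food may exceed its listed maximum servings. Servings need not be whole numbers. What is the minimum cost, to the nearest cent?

$2.06

Cost per mg of vitamin C: kale $0.0104, sweet potato $0.0114, banana $0.0208, spinach $0.0440, avocado $0.0867.
Take 2.165 servings of kale: +197.0 mg vitamin C for $2.06 (total $2.06, still need 0.0 mg).
Greedy by cheapest-per-mg is optimal for a single linear constraint, so the minimum cost is $2.06.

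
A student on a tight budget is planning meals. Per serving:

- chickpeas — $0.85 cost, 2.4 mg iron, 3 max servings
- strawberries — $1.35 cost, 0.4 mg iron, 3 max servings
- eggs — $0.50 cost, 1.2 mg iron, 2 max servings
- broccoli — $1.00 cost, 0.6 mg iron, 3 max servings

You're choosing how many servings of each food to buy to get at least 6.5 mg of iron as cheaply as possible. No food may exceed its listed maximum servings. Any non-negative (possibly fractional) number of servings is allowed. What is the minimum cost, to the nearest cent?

$2.30

Cost per mg of iron: chickpeas $0.3542, eggs $0.4167, broccoli $1.6667, strawberries $3.3750.
Take 2.708 servings of chickpeas: +6.5 mg iron for $2.30 (total $2.30, still need 0.0 mg).
Filling from the cheapest source first is optimal under one linear minimum: $2.30.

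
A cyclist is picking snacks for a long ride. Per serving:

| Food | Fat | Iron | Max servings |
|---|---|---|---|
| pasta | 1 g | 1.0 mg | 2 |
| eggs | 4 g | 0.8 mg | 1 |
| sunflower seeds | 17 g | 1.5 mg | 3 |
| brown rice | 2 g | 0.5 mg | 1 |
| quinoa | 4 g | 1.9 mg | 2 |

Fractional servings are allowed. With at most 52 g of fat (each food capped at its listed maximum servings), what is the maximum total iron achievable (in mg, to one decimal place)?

10.3 mg

Iron per g fat: pasta 1, quinoa 0.475, brown rice 0.25, eggs 0.2, sunflower seeds 0.08824.
Take 2 servings of pasta: uses 2 g fat, +2.0 mg iron (running total 2.0 mg).
Take 2 servings of quinoa: uses 8 g fat, +3.8 mg iron (running total 5.8 mg).
Take 1 serving of brown rice: uses 2 g fat, +0.5 mg iron (running total 6.3 mg).
Take 1 serving of eggs: uses 4 g fat, +0.8 mg iron (running total 7.1 mg).
Take 2.118 servings of sunflower seeds: uses 36 g fat, +3.2 mg iron (running total 10.3 mg).
Filling greedily by iron-per-g fat is optimal for one linear limit, giving 10.3 mg.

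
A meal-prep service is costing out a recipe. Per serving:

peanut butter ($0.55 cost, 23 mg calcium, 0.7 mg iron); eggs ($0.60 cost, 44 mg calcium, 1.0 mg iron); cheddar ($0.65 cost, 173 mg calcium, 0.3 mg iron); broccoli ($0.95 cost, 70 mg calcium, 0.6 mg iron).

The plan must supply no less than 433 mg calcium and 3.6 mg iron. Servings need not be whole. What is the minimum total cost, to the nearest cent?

An LP optimum is at a vertex; with two nutrient constraints at most two foods are used. Check each candidate.
peanut butter only: max(433/23, 3.6/0.7) = 18.83 servings → $10.35.
eggs only: max(433/44, 3.6/1.0) = 9.841 servings → $5.90.
cheddar only: max(433/173, 3.6/0.3) = 12 servings → $7.80.
broccoli only: max(433/70, 3.6/0.6) = 6.186 servings → $5.88.
peanut butter + eggs: the both-tight solution has a negative serving — not a feasible corner.
peanut butter + cheddar with both tight: 4.316 servings and 1.929 servings → $3.63.
peanut butter + broccoli: intersection lies outside the first quadrant.
eggs + cheddar with both tight: 3.084 servings and 1.718 servings → $2.97.
eggs + broccoli: the both-tight solution has a negative serving — not a feasible corner.
cheddar + broccoli with both tight: 0.0942 servings and 5.953 servings → $5.72.
Cheapest feasible corner: $2.97.

$2.97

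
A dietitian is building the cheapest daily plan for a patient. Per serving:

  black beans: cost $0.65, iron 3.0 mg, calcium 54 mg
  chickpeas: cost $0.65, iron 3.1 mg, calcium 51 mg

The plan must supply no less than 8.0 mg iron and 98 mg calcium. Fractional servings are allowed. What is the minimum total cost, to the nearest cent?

$1.68

Two binding constraints pin down two serving amounts, so the optimal mix uses at most two foods. The candidates are each food alone (scaled to the tighter of iron/calcium) and each pair with both constraints tight.
black beans only: max(8.0/3.0, 98/54) = 2.667 servings → $1.73.
chickpeas only: max(8.0/3.1, 98/51) = 2.581 servings → $1.68.
black beans + chickpeas: the both-tight solution has a negative serving — not a feasible corner.
Cheapest feasible corner: $1.68.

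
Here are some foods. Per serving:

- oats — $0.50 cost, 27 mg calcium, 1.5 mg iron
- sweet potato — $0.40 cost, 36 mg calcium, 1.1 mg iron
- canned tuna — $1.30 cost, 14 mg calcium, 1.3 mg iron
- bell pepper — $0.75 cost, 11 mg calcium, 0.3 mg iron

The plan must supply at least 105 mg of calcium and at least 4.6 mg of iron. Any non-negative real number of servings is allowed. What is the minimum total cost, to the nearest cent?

$1.58

With two linear requirements the optimum uses one or two foods; enumerate the corners.
oats only: max(105/27, 4.6/1.5) = 3.889 servings → $1.94.
sweet potato only: max(105/36, 4.6/1.1) = 4.182 servings → $1.67.
canned tuna only: max(105/14, 4.6/1.3) = 7.5 servings → $9.75.
bell pepper only: max(105/11, 4.6/0.3) = 15.33 servings → $11.50.
oats + sweet potato with both tight: 2.062 servings and 1.37 servings → $1.58.
oats + canned tuna: the both-tight solution has a negative serving — not a feasible corner.
oats + bell pepper with both tight: 2.274 servings and 3.964 servings → $4.11.
sweet potato + canned tuna with both tight: 2.296 servings and 1.596 servings → $2.99.
sweet potato + bell pepper: intersection lies outside the first quadrant.
canned tuna + bell pepper with both tight: 1.891 servings and 7.139 servings → $7.81.
So the least-cost plan costs $1.58.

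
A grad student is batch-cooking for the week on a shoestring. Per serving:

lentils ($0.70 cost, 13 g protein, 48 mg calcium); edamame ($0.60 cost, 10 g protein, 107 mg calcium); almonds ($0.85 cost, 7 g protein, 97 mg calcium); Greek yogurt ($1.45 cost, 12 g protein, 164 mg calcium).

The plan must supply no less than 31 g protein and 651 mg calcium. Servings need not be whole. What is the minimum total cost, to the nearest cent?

A basic optimal solution has at most two foods positive. Try each food alone and each pair with both targets met exactly.
lentils only: max(31/13, 651/48) = 13.56 servings → $9.49.
edamame only: max(31/10, 651/107) = 6.084 servings → $3.65.
almonds only: max(31/7, 651/97) = 6.711 servings → $5.70.
Greek yogurt only: max(31/12, 651/164) = 3.97 servings → $5.76.
lentils + edamame with both targets exact would need a negative amount; discard.
lentils + almonds with both targets exact would need a negative amount; discard.
lentils + Greek yogurt: the both-tight solution has a negative serving — not a feasible corner.
edamame + almonds: intersection lies outside the first quadrant.
edamame + Greek yogurt with both targets exact would need a negative amount; discard.
almonds + Greek yogurt: intersection lies outside the first quadrant.
Cheapest feasible corner: $3.65.

$3.65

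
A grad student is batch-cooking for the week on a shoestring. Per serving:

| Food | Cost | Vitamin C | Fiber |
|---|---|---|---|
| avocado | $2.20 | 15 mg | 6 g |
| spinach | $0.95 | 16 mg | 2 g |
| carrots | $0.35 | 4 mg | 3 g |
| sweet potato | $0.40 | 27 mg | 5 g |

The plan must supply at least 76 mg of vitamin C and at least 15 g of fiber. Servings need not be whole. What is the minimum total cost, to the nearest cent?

avocado only: max(76/15, 15/6) = 5.067 servings → $11.15.
spinach only: max(76/16, 15/2) = 7.5 servings → $7.12.
carrots only: max(76/4, 15/3) = 19 servings → $6.65.
sweet potato only: max(76/27, 15/5) = 3 servings → $1.20.
avocado + spinach with both tight: 1.333 servings and 3.5 servings → $6.26.
avocado + carrots: the both-tight solution has a negative serving — not a feasible corner.
avocado + sweet potato with both tight: 0.2874 servings and 2.655 servings → $1.69.
spinach + carrots with both tight: 4.2 servings and 2.2 servings → $4.76.
spinach + sweet potato with both targets exact would need a negative amount; discard.
carrots + sweet potato with both tight: 0.4098 servings and 2.754 servings → $1.25.
So the least-cost plan costs $1.20.

$1.20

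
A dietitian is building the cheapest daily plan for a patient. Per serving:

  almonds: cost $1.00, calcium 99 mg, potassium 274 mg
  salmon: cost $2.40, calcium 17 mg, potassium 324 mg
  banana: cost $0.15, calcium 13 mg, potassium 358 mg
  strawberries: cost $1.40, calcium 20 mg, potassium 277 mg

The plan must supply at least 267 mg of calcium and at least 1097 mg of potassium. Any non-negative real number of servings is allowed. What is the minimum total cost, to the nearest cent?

$2.72

almonds only: max(267/99, 1097/274) = 4.004 servings → $4.00.
salmon only: max(267/17, 1097/324) = 15.71 servings → $37.69.
banana only: max(267/13, 1097/358) = 20.54 servings → $3.08.
strawberries only: max(267/20, 1097/277) = 13.35 servings → $18.69.
almonds + salmon with both tight: 2.475 servings and 1.293 servings → $5.58.
almonds + banana with both tight: 2.551 servings and 1.112 servings → $2.72.
almonds + strawberries with both tight: 2.371 servings and 1.615 servings → $4.63.
salmon + banana: the both-tight solution has a negative serving — not a feasible corner.
salmon + strawberries: intersection lies outside the first quadrant.
banana + strawberries: the both-tight solution has a negative serving — not a feasible corner.
So the least-cost plan costs $2.72.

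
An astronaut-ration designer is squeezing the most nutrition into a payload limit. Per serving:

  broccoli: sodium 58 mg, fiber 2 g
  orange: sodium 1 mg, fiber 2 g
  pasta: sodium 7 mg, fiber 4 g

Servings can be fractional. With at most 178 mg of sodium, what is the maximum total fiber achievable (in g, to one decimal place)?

Fiber per mg sodium: orange 2, pasta 0.5714, broccoli 0.03448.
With no serving limits, spend the whole sodium allowance on orange: 178 mg / 1 mg × 2 g = 356.0 g.

356.0 g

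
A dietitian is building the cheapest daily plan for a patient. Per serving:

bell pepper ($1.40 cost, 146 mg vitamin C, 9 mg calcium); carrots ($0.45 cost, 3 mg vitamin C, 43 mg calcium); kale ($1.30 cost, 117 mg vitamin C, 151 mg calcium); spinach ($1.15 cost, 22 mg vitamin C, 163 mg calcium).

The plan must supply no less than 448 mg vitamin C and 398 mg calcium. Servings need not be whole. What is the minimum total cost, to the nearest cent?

$4.75

This is a tiny linear program; its minimum lies at a vertex of the feasible set. List the vertices and price them.
bell pepper only: max(448/146, 398/9) = 44.22 servings → $61.91.
carrots only: max(448/3, 398/43) = 149.3 servings → $67.20.
kale only: max(448/117, 398/151) = 3.829 servings → $4.98.
spinach only: max(448/22, 398/163) = 20.36 servings → $23.42.
bell pepper + carrots with both tight: 2.891 servings and 8.651 servings → $7.94.
bell pepper + kale with both tight: 1.004 servings and 2.576 servings → $4.75.
bell pepper + spinach with both tight: 2.723 servings and 2.291 servings → $6.45.
carrots + kale with both targets exact would need a negative amount; discard.
carrots + spinach: intersection lies outside the first quadrant.
kale + spinach: the both-tight solution has a negative serving — not a feasible corner.
So the least-cost plan costs $4.75.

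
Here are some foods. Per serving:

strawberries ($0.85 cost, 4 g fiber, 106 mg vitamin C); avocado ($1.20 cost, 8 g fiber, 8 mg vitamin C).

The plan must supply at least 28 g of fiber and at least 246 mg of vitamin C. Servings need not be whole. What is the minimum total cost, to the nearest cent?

$4.73

For a min-cost LP with two ≥-constraints, a basic feasible solution has at most two positive variables.
strawberries only: max(28/4, 246/106) = 7 servings → $5.95.
avocado only: max(28/8, 246/8) = 30.75 servings → $36.90.
strawberries + avocado with both tight: 2.137 servings and 2.431 servings → $4.73.
The minimum over all feasible corners is $4.73.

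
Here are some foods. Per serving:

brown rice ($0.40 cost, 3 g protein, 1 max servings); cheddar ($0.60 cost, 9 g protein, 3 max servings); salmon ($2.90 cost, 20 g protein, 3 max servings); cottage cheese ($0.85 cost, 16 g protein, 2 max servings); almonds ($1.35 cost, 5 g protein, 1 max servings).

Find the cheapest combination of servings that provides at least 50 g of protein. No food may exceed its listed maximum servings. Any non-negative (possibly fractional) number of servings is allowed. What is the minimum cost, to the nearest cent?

$2.90

Cost per g of protein: cottage cheese $0.0531, cheddar $0.0667, brown rice $0.1333, salmon $0.1450, almonds $0.2700.
Take 2 servings of cottage cheese: +32.0 g protein for $1.70 (total $1.70, still need 18.0 g).
Take 2 servings of cheddar: +18.0 g protein for $1.20 (total $2.90, still need 0.0 g).
Filling from the cheapest source first is optimal under one linear minimum: $2.90.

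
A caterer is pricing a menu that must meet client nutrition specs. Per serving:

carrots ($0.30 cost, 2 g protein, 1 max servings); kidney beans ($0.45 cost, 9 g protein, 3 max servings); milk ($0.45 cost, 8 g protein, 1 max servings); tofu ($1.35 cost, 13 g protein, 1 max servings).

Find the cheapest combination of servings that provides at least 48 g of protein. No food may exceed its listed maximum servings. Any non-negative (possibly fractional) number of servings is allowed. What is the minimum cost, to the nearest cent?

Cost per g of protein: kidney beans $0.0500, milk $0.0563, tofu $0.1038, carrots $0.1500.
Take 3 servings of kidney beans: +27.0 g protein for $1.35 (total $1.35, still need 21.0 g).
Take 1 serving of milk: +8.0 g protein for $0.45 (total $1.80, still need 13.0 g).
Take 1 serving of tofu: +13.0 g protein for $1.35 (total $3.15, still need 0.0 g).
Filling from the cheapest source first is optimal under one linear minimum: $3.15.

$3.15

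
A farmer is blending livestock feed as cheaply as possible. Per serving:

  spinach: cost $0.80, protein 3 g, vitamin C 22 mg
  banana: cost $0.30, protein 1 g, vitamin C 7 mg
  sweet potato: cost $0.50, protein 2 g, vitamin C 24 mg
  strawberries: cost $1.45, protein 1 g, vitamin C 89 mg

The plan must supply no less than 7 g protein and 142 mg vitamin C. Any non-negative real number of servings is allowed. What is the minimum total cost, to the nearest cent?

For a min-cost LP with two ≥-constraints, a basic feasible solution has at most two positive variables.
spinach only: max(7/3, 142/22) = 6.455 servings → $5.16.
banana only: max(7/1, 142/7) = 20.29 servings → $6.09.
sweet potato only: max(7/2, 142/24) = 5.917 servings → $2.96.
strawberries only: max(7/1, 142/89) = 7 servings → $10.15.
spinach + banana with both targets exact would need a negative amount; discard.
spinach + sweet potato: the both-tight solution has a negative serving — not a feasible corner.
spinach + strawberries with both tight: 1.963 servings and 1.11 servings → $3.18.
banana + sweet potato with both targets exact would need a negative amount; discard.
banana + strawberries with both tight: 5.866 servings and 1.134 servings → $3.40.
sweet potato + strawberries with both tight: 3.123 servings and 0.7532 servings → $2.65.
The minimum over all feasible corners is $2.65.

$2.65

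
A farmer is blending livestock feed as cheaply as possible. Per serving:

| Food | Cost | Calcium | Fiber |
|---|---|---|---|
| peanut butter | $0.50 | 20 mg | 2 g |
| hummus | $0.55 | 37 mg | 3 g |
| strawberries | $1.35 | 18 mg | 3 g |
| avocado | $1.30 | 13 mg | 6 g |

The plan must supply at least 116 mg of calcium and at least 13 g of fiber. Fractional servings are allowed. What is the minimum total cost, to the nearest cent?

$2.38

At the optimum either one food covers both requirements or two foods hit both targets exactly; no other combination can be cheaper.
peanut butter only: max(116/20, 13/2) = 6.5 servings → $3.25.
hummus only: max(116/37, 13/3) = 4.333 servings → $2.38.
strawberries only: max(116/18, 13/3) = 6.444 servings → $8.70.
avocado only: max(116/13, 13/6) = 8.923 servings → $11.60.
peanut butter + hummus with both targets exact would need a negative amount; discard.
peanut butter + strawberries with both tight: 4.75 servings and 1.167 servings → $3.95.
peanut butter + avocado with both tight: 5.606 servings and 0.2979 servings → $3.19.
hummus + strawberries with both tight: 2 servings and 2.333 servings → $4.25.
hummus + avocado with both tight: 2.88 servings and 0.7268 servings → $2.53.
strawberries + avocado with both targets exact would need a negative amount; discard.
Cheapest feasible corner: $2.38.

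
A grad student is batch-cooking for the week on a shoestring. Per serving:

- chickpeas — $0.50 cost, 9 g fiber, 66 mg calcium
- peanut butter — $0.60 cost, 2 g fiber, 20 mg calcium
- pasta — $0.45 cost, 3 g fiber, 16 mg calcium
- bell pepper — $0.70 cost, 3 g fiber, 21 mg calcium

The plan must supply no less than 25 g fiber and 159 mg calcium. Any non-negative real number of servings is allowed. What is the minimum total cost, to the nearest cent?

With two linear requirements the optimum uses one or two foods; enumerate the corners.
chickpeas only: max(25/9, 159/66) = 2.778 servings → $1.39.
peanut butter only: max(25/2, 159/20) = 12.5 servings → $7.50.
pasta only: max(25/3, 159/16) = 9.938 servings → $4.47.
bell pepper only: max(25/3, 159/21) = 8.333 servings → $5.83.
chickpeas + peanut butter: the both-tight solution has a negative serving — not a feasible corner.
chickpeas + pasta with both tight: 1.426 servings and 4.056 servings → $2.54.
chickpeas + bell pepper with both targets exact would need a negative amount; discard.
peanut butter + pasta with both tight: 2.75 servings and 6.5 servings → $4.58.
peanut butter + bell pepper: intersection lies outside the first quadrant.
pasta + bell pepper with both tight: 3.2 servings and 5.133 servings → $5.03.
The minimum over all feasible corners is $1.39.

$1.39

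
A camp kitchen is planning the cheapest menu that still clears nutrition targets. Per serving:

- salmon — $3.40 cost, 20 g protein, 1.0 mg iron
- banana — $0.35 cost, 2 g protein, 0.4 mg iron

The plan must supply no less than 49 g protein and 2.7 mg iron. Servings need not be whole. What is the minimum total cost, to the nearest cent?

$8.34

A basic optimal solution has at most two foods positive. Try each food alone and each pair with both targets met exactly.
salmon only: max(49/20, 2.7/1.0) = 2.7 servings → $9.18.
banana only: max(49/2, 2.7/0.4) = 24.5 servings → $8.57.
salmon + banana with both tight: 2.367 servings and 0.8333 servings → $8.34.
So the least-cost plan costs $8.34.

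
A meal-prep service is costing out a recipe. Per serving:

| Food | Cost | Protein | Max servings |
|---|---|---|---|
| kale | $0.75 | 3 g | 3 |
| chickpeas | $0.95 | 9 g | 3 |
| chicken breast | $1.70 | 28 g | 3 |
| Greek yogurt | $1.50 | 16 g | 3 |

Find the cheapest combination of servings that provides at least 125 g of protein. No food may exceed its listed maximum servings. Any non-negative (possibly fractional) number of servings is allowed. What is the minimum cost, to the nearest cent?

$8.94

Cost per g of protein: chicken breast $0.0607, Greek yogurt $0.0938, chickpeas $0.1056, kale $0.2500.
Take 3 servings of chicken breast: +84.0 g protein for $5.10 (total $5.10, still need 41.0 g).
Take 2.562 servings of Greek yogurt: +41.0 g protein for $3.84 (total $8.94, still need 0.0 g).
Greedy by cheapest-per-g is optimal for a single linear constraint, so the minimum cost is $8.94.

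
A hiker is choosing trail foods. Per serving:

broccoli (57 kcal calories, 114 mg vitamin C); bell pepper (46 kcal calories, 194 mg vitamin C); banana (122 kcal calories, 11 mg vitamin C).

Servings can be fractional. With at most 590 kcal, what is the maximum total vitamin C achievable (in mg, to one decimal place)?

2488.3 mg

Vitamin C per kcal: bell pepper 4.217, broccoli 2, banana 0.09016.
With no serving limits, spend the whole calories allowance on bell pepper: 590 kcal / 46 kcal × 194 mg = 2488.3 mg.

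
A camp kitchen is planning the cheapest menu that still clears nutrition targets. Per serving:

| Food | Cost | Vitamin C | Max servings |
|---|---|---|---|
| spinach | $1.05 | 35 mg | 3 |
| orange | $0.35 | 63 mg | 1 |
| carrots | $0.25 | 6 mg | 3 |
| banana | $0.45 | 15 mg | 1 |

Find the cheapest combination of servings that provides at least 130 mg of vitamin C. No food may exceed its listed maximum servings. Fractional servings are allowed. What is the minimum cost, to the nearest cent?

$2.36

Cost per mg of vitamin C: orange $0.0056, spinach $0.0300, banana $0.0300, carrots $0.0417.
Take 1 serving of orange: +63.0 mg vitamin C for $0.35 (total $0.35, still need 67.0 mg).
Take 1.914 servings of spinach: +67.0 mg vitamin C for $2.01 (total $2.36, still need 0.0 mg).
Filling from the cheapest source first is optimal under one linear minimum: $2.36.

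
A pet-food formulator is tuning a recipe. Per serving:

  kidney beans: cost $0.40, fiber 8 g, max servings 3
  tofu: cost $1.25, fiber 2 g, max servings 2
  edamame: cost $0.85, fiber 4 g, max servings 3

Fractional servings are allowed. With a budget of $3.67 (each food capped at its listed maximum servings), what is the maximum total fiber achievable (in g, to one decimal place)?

35.6 g

Fiber per dollar: kidney beans 20, edamame 4.706, tofu 1.6.
Take 3 servings of kidney beans: spends $1.20, +24.0 g fiber (running total 24.0 g).
Take 2.906 servings of edamame: spends $2.47, +11.6 g fiber (running total 35.6 g).
Greedy by best ratio exhausts the cost allowance optimally: 35.6 g.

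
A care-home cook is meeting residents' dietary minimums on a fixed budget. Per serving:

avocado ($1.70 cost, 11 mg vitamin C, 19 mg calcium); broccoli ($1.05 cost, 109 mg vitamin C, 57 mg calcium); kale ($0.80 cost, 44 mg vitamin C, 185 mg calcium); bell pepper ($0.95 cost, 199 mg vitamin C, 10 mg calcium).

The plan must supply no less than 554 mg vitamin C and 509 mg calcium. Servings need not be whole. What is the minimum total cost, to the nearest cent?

$4.20

The cheapest plan sits at a corner of the feasible region — with two constraints it uses at most two foods.
avocado only: max(554/11, 509/19) = 50.36 servings → $85.62.
broccoli only: max(554/109, 509/57) = 8.93 servings → $9.38.
kale only: max(554/44, 509/185) = 12.59 servings → $10.07.
bell pepper only: max(554/199, 509/10) = 50.9 servings → $48.35.
avocado + broccoli with both tight: 16.55 servings and 3.412 servings → $31.72.
avocado + kale: the both-tight solution has a negative serving — not a feasible corner.
avocado + bell pepper with both tight: 26.08 servings and 1.342 servings → $45.62.
broccoli + kale with both tight: 4.536 servings and 1.354 servings → $5.85.
broccoli + bell pepper: the both-tight solution has a negative serving — not a feasible corner.
kale + bell pepper with both tight: 2.632 servings and 2.202 servings → $4.20.
Cheapest feasible corner: $4.20.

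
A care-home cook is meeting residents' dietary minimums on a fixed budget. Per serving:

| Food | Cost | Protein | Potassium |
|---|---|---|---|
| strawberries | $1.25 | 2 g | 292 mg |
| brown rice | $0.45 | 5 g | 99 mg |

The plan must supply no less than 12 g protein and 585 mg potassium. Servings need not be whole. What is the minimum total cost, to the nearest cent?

$2.55

An LP optimum is at a vertex; with two nutrient constraints at most two foods are used. Check each candidate.
strawberries only: max(12/2, 585/292) = 6 servings → $7.50.
brown rice only: max(12/5, 585/99) = 5.909 servings → $2.66.
strawberries + brown rice with both tight: 1.376 servings and 1.849 servings → $2.55.
The minimum over all feasible corners is $2.55.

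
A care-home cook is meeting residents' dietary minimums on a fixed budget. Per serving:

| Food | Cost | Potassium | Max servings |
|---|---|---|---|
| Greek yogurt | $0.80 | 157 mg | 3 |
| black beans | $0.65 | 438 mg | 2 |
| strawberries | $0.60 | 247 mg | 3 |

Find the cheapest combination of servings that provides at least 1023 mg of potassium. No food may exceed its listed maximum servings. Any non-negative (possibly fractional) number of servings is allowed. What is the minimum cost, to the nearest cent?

Cost per mg of potassium: black beans $0.0015, strawberries $0.0024, Greek yogurt $0.0051.
Take 2 servings of black beans: +876.0 mg potassium for $1.30 (total $1.30, still need 147.0 mg).
Take 0.5951 servings of strawberries: +147.0 mg potassium for $0.36 (total $1.66, still need 0.0 mg).
Filling from the cheapest source first is optimal under one linear minimum: $1.66.

$1.66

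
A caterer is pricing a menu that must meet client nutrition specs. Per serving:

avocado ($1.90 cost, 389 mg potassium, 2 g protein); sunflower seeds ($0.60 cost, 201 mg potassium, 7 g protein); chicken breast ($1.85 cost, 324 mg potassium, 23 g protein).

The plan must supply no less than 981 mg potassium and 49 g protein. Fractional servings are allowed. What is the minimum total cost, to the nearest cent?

$4.05

This is a tiny linear program; its minimum lies at a vertex of the feasible set. List the vertices and price them.
avocado only: max(981/389, 49/2) = 24.5 servings → $46.55.
sunflower seeds only: max(981/201, 49/7) = 7 servings → $4.20.
chicken breast only: max(981/324, 49/23) = 3.028 servings → $5.60.
avocado + sunflower seeds: the both-tight solution has a negative serving — not a feasible corner.
avocado + chicken breast with both tight: 0.8058 servings and 2.06 servings → $5.34.
sunflower seeds + chicken breast with both tight: 2.839 servings and 1.266 servings → $4.05.
Cheapest feasible corner: $4.05.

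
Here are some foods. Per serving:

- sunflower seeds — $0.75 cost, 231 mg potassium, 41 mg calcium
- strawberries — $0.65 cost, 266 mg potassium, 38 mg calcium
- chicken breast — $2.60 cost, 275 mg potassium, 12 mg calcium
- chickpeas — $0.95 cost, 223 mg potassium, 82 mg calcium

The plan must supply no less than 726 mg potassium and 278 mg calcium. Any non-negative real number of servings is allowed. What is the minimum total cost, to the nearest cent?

At the optimum either one food covers both requirements or two foods hit both targets exactly; no other combination can be cheaper.
sunflower seeds only: max(726/231, 278/41) = 6.78 servings → $5.09.
strawberries only: max(726/266, 278/38) = 7.316 servings → $4.76.
chicken breast only: max(726/275, 278/12) = 23.17 servings → $60.23.
chickpeas only: max(726/223, 278/82) = 3.39 servings → $3.22.
sunflower seeds + strawberries: intersection lies outside the first quadrant.
sunflower seeds + chicken breast: intersection lies outside the first quadrant.
sunflower seeds + chickpeas: the both-tight solution has a negative serving — not a feasible corner.
strawberries + chicken breast: intersection lies outside the first quadrant.
strawberries + chickpeas with both targets exact would need a negative amount; discard.
chicken breast + chickpeas: intersection lies outside the first quadrant.
Cheapest feasible corner: $3.22.

$3.22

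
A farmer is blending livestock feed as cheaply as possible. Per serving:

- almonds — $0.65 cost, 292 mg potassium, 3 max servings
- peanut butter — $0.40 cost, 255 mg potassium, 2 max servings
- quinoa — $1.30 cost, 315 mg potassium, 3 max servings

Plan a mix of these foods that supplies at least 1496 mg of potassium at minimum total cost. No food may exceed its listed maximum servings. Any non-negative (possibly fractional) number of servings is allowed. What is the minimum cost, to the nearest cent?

Cost per mg of potassium: peanut butter $0.0016, almonds $0.0022, quinoa $0.0041.
Take 2 servings of peanut butter: +510.0 mg potassium for $0.80 (total $0.80, still need 986.0 mg).
Take 3 servings of almonds: +876.0 mg potassium for $1.95 (total $2.75, still need 110.0 mg).
Take 0.3492 servings of quinoa: +110.0 mg potassium for $0.45 (total $3.20, still need 0.0 mg).
Filling from the cheapest source first is optimal under one linear minimum: $3.20.

$3.20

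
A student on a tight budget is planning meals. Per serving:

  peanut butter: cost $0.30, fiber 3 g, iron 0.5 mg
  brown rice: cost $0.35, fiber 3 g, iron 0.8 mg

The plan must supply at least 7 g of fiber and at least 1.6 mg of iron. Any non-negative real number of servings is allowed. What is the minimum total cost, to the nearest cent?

$0.77

The cheapest plan sits at a corner of the feasible region — with two constraints it uses at most two foods.
peanut butter only: max(7/3, 1.6/0.5) = 3.2 servings → $0.96.
brown rice only: max(7/3, 1.6/0.8) = 2.333 servings → $0.82.
peanut butter + brown rice with both tight: 0.8889 servings and 1.444 servings → $0.77.
Cheapest feasible corner: $0.77.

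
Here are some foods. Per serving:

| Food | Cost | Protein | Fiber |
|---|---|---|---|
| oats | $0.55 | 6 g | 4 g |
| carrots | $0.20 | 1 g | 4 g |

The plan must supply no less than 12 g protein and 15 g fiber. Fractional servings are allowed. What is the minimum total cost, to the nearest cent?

Check every corner: each single food scaled to meet both minima, and each pair solved so both constraints bind.
oats only: max(12/6, 15/4) = 3.75 servings → $2.06.
carrots only: max(12/1, 15/4) = 12 servings → $2.40.
oats + carrots with both tight: 1.65 servings and 2.1 servings → $1.33.
Cheapest feasible corner: $1.33.

$1.33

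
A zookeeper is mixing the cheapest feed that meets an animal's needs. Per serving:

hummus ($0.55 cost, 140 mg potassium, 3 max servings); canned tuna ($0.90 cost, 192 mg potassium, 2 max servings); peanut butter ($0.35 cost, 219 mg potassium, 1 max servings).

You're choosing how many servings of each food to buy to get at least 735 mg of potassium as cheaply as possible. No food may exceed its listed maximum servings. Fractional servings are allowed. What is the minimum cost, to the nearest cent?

Cost per mg of potassium: peanut butter $0.0016, hummus $0.0039, canned tuna $0.0047.
Take 1 serving of peanut butter: +219.0 mg potassium for $0.35 (total $0.35, still need 516.0 mg).
Take 3 servings of hummus: +420.0 mg potassium for $1.65 (total $2.00, still need 96.0 mg).
Take 0.5 servings of canned tuna: +96.0 mg potassium for $0.45 (total $2.45, still need 0.0 mg).
Greedy by cheapest-per-mg is optimal for a single linear constraint, so the minimum cost is $2.45.

$2.45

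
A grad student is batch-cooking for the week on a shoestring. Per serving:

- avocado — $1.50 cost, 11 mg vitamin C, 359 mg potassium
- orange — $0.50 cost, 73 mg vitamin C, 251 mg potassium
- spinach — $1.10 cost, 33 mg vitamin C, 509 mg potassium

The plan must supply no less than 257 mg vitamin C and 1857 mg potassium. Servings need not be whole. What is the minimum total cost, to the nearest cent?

$3.70

For a min-cost LP with two ≥-constraints, a basic feasible solution has at most two positive variables.
avocado only: max(257/11, 1857/359) = 23.36 servings → $35.05.
orange only: max(257/73, 1857/251) = 7.398 servings → $3.70.
spinach only: max(257/33, 1857/509) = 7.788 servings → $8.57.
avocado + orange with both tight: 3.031 servings and 3.064 servings → $6.08.
avocado + spinach: intersection lies outside the first quadrant.
orange + spinach with both tight: 2.408 servings and 2.461 servings → $3.91.
So the least-cost plan costs $3.70.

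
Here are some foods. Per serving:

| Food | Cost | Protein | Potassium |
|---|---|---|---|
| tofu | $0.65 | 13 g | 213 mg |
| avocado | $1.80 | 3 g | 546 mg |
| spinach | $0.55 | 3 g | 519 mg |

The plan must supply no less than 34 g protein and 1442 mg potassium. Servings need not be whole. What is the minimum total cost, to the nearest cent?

$2.45

With two linear requirements the optimum uses one or two foods; enumerate the corners.
tofu only: max(34/13, 1442/213) = 6.77 servings → $4.40.
avocado only: max(34/3, 1442/546) = 11.33 servings → $20.40.
spinach only: max(34/3, 1442/519) = 11.33 servings → $6.23.
tofu + avocado with both tight: 2.204 servings and 1.781 servings → $4.64.
tofu + spinach with both tight: 2.181 servings and 1.883 servings → $2.45.
avocado + spinach: the both-tight solution has a negative serving — not a feasible corner.
So the least-cost plan costs $2.45.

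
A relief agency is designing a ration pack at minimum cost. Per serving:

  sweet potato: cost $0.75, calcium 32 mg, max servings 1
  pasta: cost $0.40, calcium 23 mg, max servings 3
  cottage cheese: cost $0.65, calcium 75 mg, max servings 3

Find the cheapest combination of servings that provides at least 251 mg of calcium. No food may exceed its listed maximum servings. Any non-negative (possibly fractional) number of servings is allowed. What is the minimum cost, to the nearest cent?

Cost per mg of calcium: cottage cheese $0.0087, pasta $0.0174, sweet potato $0.0234.
Take 3 servings of cottage cheese: +225.0 mg calcium for $1.95 (total $1.95, still need 26.0 mg).
Take 1.13 servings of pasta: +26.0 mg calcium for $0.45 (total $2.40, still need 0.0 mg).
Greedy by cheapest-per-mg is optimal for a single linear constraint, so the minimum cost is $2.40.

$2.40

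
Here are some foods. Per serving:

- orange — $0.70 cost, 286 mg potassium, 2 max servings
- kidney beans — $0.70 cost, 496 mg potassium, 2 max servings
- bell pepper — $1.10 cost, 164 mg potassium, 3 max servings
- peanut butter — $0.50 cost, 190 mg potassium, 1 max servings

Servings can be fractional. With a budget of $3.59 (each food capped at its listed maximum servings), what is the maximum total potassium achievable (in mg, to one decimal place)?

1797.2 mg

Potassium per dollar: kidney beans 708.6, orange 408.6, peanut butter 380, bell pepper 149.1.
Take 2 servings of kidney beans: spends $1.40, +992.0 mg potassium (running total 992.0 mg).
Take 2 servings of orange: spends $1.40, +572.0 mg potassium (running total 1564.0 mg).
Take 1 serving of peanut butter: spends $0.50, +190.0 mg potassium (running total 1754.0 mg).
Take 0.2636 servings of bell pepper: spends $0.29, +43.2 mg potassium (running total 1797.2 mg).
Filling greedily by potassium-per-dollar is optimal for one linear limit, giving 1797.2 mg.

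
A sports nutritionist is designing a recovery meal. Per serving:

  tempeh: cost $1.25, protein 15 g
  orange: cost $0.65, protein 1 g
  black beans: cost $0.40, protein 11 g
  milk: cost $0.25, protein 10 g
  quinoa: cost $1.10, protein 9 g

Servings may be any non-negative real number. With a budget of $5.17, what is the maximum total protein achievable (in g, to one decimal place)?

Protein per dollar: milk 40, black beans 27.5, tempeh 12, quinoa 8.182, orange 1.538.
With no serving limits, spend the whole cost allowance on milk: $5.17 / $0.25 × 10 g = 206.8 g.

206.8 g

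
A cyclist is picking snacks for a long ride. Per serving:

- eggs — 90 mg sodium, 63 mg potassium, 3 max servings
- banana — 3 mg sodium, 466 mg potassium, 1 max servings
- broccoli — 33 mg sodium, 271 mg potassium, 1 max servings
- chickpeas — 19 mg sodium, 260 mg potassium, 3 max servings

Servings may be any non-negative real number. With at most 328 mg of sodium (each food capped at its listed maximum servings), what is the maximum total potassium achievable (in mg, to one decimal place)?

Potassium per mg sodium: banana 155.3, chickpeas 13.68, broccoli 8.212, eggs 0.7.
Take 1 serving of banana: uses 3 mg sodium, +466.0 mg potassium (running total 466.0 mg).
Take 3 servings of chickpeas: uses 57 mg sodium, +780.0 mg potassium (running total 1246.0 mg).
Take 1 serving of broccoli: uses 33 mg sodium, +271.0 mg potassium (running total 1517.0 mg).
Take 2.611 servings of eggs: uses 235 mg sodium, +164.5 mg potassium (running total 1681.5 mg).
Filling greedily by potassium-per-mg sodium is optimal for one linear limit, giving 1681.5 mg.

1681.5 mg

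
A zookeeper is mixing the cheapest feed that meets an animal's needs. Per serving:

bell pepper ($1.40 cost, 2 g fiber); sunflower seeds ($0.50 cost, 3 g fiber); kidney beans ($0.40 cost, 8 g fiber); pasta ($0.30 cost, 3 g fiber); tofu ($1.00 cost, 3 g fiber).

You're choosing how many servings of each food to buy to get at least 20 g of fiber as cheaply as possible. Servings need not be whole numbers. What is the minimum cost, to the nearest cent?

$1.00

Cost per g of fiber: kidney beans $0.0500, pasta $0.1000, sunflower seeds $0.1667, tofu $0.3333, bell pepper $0.7000.
With no serving limits, use only kidney beans: 20 g / 8 g = 2.5 servings × $0.40 = $1.00.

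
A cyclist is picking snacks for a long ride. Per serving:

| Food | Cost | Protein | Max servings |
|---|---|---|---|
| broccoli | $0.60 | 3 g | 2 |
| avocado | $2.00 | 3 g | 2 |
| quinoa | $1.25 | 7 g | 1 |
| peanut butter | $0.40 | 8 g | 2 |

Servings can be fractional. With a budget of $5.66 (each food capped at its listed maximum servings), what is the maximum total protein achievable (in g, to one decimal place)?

32.6 g

Protein per dollar: peanut butter 20, quinoa 5.6, broccoli 5, avocado 1.5.
Take 2 servings of peanut butter: spends $0.80, +16.0 g protein (running total 16.0 g).
Take 1 serving of quinoa: spends $1.25, +7.0 g protein (running total 23.0 g).
Take 2 servings of broccoli: spends $1.20, +6.0 g protein (running total 29.0 g).
Take 1.205 servings of avocado: spends $2.41, +3.6 g protein (running total 32.6 g).
Greedy by best ratio exhausts the cost allowance optimally: 32.6 g.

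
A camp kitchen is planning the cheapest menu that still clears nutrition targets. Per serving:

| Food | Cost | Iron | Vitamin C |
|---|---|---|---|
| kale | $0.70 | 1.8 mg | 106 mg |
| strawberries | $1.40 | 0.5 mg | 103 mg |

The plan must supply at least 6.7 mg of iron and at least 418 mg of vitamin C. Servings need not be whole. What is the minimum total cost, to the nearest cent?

$2.76

With two linear requirements the optimum uses one or two foods; enumerate the corners.
kale only: max(6.7/1.8, 418/106) = 3.943 servings → $2.76.
strawberries only: max(6.7/0.5, 418/103) = 13.4 servings → $18.76.
kale + strawberries with both tight: 3.634 servings and 0.3187 servings → $2.99.
Cheapest feasible corner: $2.76.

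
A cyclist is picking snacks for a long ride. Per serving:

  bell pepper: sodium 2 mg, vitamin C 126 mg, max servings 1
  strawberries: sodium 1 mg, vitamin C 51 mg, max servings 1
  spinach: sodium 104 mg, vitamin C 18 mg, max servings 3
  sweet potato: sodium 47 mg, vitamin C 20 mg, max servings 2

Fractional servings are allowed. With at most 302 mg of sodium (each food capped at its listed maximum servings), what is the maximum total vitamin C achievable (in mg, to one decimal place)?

Vitamin C per mg sodium: bell pepper 63, strawberries 51, sweet potato 0.4255, spinach 0.1731.
Take 1 serving of bell pepper: uses 2 mg sodium, +126.0 mg vitamin C (running total 126.0 mg).
Take 1 serving of strawberries: uses 1 mg sodium, +51.0 mg vitamin C (running total 177.0 mg).
Take 2 servings of sweet potato: uses 94 mg sodium, +40.0 mg vitamin C (running total 217.0 mg).
Take 1.971 servings of spinach: uses 205 mg sodium, +35.5 mg vitamin C (running total 252.5 mg).
Greedy by best ratio exhausts the sodium allowance optimally: 252.5 mg.

252.5 mg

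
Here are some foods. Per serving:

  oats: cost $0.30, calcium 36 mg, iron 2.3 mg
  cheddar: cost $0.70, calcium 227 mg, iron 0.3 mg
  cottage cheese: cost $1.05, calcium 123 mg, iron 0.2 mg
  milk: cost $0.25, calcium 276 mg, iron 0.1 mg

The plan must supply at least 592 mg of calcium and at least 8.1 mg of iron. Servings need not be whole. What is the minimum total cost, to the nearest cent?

$1.46

This is a tiny linear program; its minimum lies at a vertex of the feasible set. List the vertices and price them.
oats only: max(592/36, 8.1/2.3) = 16.44 servings → $4.93.
cheddar only: max(592/227, 8.1/0.3) = 27 servings → $18.90.
cottage cheese only: max(592/123, 8.1/0.2) = 40.5 servings → $42.52.
milk only: max(592/276, 8.1/0.1) = 81 servings → $20.25.
oats + cheddar with both tight: 3.249 servings and 2.093 servings → $2.44.
oats + cottage cheese with both tight: 3.184 servings and 3.881 servings → $5.03.
oats + milk with both tight: 3.448 servings and 1.695 servings → $1.46.
cheddar + cottage cheese: the both-tight solution has a negative serving — not a feasible corner.
cheddar + milk with both targets exact would need a negative amount; discard.
cottage cheese + milk with both targets exact would need a negative amount; discard.
So the least-cost plan costs $1.46.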